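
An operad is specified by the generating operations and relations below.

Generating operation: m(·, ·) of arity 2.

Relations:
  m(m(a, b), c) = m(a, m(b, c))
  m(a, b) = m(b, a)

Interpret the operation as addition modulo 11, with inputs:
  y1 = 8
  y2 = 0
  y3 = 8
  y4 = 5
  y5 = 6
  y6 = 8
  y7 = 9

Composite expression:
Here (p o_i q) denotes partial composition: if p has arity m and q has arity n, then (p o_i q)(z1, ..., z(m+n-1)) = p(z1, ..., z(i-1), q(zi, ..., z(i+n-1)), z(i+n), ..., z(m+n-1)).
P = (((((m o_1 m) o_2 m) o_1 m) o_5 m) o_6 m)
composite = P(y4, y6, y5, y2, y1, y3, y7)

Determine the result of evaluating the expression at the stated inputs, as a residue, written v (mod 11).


0 (mod 11)

m(y4, y6) = 2
m(y5, y2) = 6
m(m(y4, y6), m(y5, y2)) = 8
m(y3, y7) = 6
m(y1, m(y3, y7)) = 3
m(m(m(y4, y6), m(y5, y2)), m(y1, m(y3, y7))) = 0


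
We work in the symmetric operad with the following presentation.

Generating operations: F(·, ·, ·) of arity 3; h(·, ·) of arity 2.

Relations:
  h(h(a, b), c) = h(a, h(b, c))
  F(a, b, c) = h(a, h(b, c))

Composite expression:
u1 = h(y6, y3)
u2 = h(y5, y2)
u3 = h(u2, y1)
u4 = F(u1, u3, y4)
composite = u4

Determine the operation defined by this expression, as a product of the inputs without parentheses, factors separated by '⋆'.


The F-tree's shape is irrelevant; the y-reading-order decides.
h(y6, y3) spells out as y6 ⋆ y3
h(y5, y2) spells out as y5 ⋆ y2
h(h(y5, y2), y1) spells out as y5 ⋆ y2 ⋆ y1
F(h(y6, y3), h(h(y5, y2), y1), y4) spells out as y6 ⋆ y3 ⋆ y5 ⋆ y2 ⋆ y1 ⋆ y4

y6 ⋆ y3 ⋆ y5 ⋆ y2 ⋆ y1 ⋆ y4


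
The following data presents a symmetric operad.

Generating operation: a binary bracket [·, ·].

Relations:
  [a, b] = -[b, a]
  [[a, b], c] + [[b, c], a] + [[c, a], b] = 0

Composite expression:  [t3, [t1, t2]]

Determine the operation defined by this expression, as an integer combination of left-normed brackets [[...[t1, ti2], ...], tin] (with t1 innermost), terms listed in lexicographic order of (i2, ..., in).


-[[t1, t2], t3]

Expand each bracket as ab - ba; the t1-initial words give the coefficients.
Composite bracket: [t3, [t1, t2]]
Expanding via [a, b] = ab - ba: 4 signed words (2^2 = 4).
Words beginning with t1 determine it all:
  t1t2t3 appears with sign -1, giving the term -[[t1, t2], t3]


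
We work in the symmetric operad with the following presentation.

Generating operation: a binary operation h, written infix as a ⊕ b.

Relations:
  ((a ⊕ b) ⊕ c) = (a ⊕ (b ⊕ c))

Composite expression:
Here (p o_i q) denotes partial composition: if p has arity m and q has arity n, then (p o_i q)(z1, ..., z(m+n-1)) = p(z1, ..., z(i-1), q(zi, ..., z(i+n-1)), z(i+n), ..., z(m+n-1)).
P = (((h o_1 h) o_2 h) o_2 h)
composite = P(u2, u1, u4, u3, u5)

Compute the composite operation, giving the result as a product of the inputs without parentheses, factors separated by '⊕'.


Associativity of h dissolves the nesting; only the u-input order survives.
(u1 ⊕ u4) spells out as u1 ⊕ u4
((u1 ⊕ u4) ⊕ u3) spells out as u1 ⊕ u4 ⊕ u3
(u2 ⊕ ((u1 ⊕ u4) ⊕ u3)) spells out as u2 ⊕ u1 ⊕ u4 ⊕ u3
((u2 ⊕ ((u1 ⊕ u4) ⊕ u3)) ⊕ u5) spells out as u2 ⊕ u1 ⊕ u4 ⊕ u3 ⊕ u5

u2 ⊕ u1 ⊕ u4 ⊕ u3 ⊕ u5


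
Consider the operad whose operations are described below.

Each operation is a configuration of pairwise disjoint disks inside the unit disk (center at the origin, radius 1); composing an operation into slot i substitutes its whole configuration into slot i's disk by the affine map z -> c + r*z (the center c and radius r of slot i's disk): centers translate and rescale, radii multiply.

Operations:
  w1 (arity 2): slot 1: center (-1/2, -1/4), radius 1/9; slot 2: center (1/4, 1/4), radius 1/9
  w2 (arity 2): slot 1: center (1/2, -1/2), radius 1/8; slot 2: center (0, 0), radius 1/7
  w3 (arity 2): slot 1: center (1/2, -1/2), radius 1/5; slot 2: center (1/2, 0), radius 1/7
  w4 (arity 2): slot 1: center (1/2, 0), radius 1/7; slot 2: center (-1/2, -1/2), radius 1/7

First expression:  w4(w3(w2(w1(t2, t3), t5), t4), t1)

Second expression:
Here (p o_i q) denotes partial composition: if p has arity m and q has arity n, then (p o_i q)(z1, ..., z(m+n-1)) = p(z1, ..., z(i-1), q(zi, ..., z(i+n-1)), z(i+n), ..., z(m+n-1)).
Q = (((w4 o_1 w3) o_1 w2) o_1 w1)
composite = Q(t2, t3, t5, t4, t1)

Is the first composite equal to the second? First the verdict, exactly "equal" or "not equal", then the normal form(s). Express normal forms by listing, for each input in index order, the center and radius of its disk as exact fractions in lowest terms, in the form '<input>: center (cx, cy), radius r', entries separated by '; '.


equal; both compose to t1: center (-1/2, -1/2), radius 1/7; t2: center (327/560, -97/1120), radius 1/2520; t3: center (657/1120, -19/224), radius 1/2520; t4: center (4/7, 0), radius 1/49; t5: center (4/7, -1/14), radius 1/245


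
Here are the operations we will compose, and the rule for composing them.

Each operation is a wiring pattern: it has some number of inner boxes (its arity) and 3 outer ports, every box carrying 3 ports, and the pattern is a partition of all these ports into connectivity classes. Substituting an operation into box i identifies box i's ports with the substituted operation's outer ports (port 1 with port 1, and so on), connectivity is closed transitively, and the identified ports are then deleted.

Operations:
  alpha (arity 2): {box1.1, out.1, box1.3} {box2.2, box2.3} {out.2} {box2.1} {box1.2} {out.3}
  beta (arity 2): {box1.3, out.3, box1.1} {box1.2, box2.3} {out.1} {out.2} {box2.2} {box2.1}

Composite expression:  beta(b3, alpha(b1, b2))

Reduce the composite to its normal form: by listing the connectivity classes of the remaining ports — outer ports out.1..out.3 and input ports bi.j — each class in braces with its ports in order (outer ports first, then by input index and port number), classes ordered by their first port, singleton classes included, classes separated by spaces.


{out.1} {out.2} {out.3, b3.1, b3.3} {b1.1, b1.3} {b1.2} {b2.1} {b2.2, b2.3} {b3.2}


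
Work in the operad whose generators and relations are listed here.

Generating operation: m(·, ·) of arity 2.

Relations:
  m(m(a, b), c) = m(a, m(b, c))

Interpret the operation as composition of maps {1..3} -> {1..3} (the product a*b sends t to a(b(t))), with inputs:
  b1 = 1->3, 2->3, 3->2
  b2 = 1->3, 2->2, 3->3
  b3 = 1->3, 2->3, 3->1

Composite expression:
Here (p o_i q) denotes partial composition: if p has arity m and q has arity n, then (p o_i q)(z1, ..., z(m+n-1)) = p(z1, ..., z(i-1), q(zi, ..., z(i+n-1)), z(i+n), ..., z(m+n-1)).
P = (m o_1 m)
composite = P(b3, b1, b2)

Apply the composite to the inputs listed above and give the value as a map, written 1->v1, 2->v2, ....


m(b3, b1) = 1->1, 2->1, 3->3
m(m(b3, b1), b2) = 1->3, 2->1, 3->3

1->3, 2->1, 3->3


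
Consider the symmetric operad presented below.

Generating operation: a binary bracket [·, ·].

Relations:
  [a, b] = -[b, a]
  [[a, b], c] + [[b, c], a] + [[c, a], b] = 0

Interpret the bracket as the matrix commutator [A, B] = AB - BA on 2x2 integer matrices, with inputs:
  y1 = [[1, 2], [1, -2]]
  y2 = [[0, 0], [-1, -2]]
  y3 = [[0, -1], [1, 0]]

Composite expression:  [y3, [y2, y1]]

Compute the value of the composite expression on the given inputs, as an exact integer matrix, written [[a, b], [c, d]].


[[1, 4], [4, -1]]

[y2, y1] = [[2, 4], [-5, -2]]
[y3, [y2, y1]] = [[1, 4], [4, -1]]


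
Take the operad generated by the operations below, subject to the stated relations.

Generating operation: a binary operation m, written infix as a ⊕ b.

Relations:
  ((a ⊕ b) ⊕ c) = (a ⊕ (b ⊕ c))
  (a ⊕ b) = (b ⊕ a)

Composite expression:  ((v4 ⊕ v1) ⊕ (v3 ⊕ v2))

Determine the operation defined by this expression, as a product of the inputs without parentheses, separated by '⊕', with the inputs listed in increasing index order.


v1 ⊕ v2 ⊕ v3 ⊕ v4

Both nesting and order wash out for m; what remains is which v's occur.
(v4 ⊕ v1) spells out as v4 ⊕ v1
(v3 ⊕ v2) spells out as v3 ⊕ v2
((v4 ⊕ v1) ⊕ (v3 ⊕ v2)) spells out as v4 ⊕ v1 ⊕ v3 ⊕ v2
the factors in increasing index order: v1 ⊕ v2 ⊕ v3 ⊕ v4


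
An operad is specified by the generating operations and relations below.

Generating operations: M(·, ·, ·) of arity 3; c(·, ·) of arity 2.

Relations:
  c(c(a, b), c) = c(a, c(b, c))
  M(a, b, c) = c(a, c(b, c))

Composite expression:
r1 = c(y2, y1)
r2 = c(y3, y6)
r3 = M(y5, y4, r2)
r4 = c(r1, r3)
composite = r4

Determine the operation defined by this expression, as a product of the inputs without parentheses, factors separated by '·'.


y2 · y1 · y5 · y4 · y3 · y6

Key point: c is associative — brackets drop, the y-order remains.
c(y2, y1) spells out as y2 · y1
c(y3, y6) spells out as y3 · y6
M(y5, y4, c(y3, y6)) spells out as y5 · y4 · y3 · y6
c(c(y2, y1), M(y5, y4, c(y3, y6))) spells out as y2 · y1 · y5 · y4 · y3 · y6


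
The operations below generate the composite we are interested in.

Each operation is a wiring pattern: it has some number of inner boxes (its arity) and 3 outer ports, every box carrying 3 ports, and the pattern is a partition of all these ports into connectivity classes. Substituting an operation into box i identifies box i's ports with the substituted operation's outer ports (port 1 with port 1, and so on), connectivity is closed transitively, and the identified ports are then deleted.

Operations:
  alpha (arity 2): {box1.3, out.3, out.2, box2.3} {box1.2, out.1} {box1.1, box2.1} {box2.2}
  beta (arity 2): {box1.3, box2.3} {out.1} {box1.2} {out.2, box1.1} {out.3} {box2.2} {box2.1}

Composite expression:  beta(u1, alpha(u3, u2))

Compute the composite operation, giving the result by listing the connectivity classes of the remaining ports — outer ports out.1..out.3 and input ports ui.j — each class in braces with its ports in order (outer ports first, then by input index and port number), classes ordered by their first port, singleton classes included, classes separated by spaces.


{out.1} {out.2, u1.1} {out.3} {u1.2} {u1.3, u2.3, u3.3} {u2.1, u3.1} {u2.2} {u3.2}

Reachability decides: close wires over beta-identified ports.
through alpha, on inputs (u3, u2): {out.1, u3.2} {out.2, out.3, u2.3, u3.3} {u2.1, u3.1} {u2.2} (out.j = stage outer ports)
through beta, on inputs (u1, u3, u2): {out.1} {out.2, u1.1} {out.3} {u1.2} {u1.3, u2.3, u3.3} {u2.1, u3.1} {u2.2} {u3.2} (out.j = stage outer ports)


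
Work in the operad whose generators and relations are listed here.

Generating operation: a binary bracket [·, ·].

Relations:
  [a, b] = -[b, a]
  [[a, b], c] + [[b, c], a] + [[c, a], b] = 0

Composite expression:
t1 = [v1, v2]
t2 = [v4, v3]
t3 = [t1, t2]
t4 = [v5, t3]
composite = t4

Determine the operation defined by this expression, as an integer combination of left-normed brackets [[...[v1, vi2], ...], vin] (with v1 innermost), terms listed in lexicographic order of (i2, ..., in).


[[[[v1, v2], v3], v4], v5] - [[[[v1, v2], v4], v3], v5]

Antisymmetry and Jacobi reduce to v1-anchored left-normed brackets.
Composite bracket: [v5, [[v1, v2], [v4, v3]]]
The bracket unfolds into 16 signed words via [a, b] = ab - ba (2^4 = 16).
Keep just the words that open with v1:
  v1v2v3v4v5 (sign +1) contributes +[[[[v1, v2], v3], v4], v5]
  v1v2v4v3v5 (sign -1) contributes -[[[[v1, v2], v4], v3], v5]


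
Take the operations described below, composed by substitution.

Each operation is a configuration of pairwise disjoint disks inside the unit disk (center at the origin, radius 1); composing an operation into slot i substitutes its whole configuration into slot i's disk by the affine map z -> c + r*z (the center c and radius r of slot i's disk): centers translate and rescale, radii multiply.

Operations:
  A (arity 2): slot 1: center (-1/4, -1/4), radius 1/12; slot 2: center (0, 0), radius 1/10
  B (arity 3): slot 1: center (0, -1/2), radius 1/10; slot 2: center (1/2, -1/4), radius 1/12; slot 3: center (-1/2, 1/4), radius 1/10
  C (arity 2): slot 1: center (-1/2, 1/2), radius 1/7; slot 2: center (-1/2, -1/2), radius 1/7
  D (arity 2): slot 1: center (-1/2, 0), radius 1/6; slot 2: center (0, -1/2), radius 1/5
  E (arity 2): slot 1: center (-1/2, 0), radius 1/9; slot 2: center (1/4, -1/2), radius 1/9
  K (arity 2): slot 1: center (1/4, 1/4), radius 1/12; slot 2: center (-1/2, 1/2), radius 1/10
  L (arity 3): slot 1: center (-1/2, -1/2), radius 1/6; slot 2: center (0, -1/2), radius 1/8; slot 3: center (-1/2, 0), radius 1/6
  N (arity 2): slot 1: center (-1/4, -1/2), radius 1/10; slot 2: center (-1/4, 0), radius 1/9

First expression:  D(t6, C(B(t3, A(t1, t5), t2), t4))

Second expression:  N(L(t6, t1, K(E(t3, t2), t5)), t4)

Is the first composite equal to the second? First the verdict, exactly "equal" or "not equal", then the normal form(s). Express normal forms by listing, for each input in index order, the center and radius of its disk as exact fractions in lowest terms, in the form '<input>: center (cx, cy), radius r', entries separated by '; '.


not equal — first t1: center (-29/336, -137/336), radius 1/5040; t2: center (-4/35, -11/28), radius 1/350; t3: center (-1/10, -29/70), radius 1/350; t4: center (-1/10, -3/5), radius 1/35; t5: center (-3/35, -57/140), radius 1/4200; t6: center (-1/2, 0), radius 1/6, second t1: center (-1/4, -11/20), radius 1/80; t2: center (-851/2880, -143/288), radius 1/6480; t3: center (-427/1440, -119/240), radius 1/6480; t4: center (-1/4, 0), radius 1/9; t5: center (-37/120, -59/120), radius 1/600; t6: center (-3/10, -11/20), radius 1/60

The first composite normalizes to t1: center (-29/336, -137/336), radius 1/5040; t2: center (-4/35, -11/28), radius 1/350; t3: center (-1/10, -29/70), radius 1/350; t4: center (-1/10, -3/5), radius 1/35; t5: center (-3/35, -57/140), radius 1/4200; t6: center (-1/2, 0), radius 1/6
The second composite normalizes to t1: center (-1/4, -11/20), radius 1/80; t2: center (-851/2880, -143/288), radius 1/6480; t3: center (-427/1440, -119/240), radius 1/6480; t4: center (-1/4, 0), radius 1/9; t5: center (-37/120, -59/120), radius 1/600; t6: center (-3/10, -11/20), radius 1/60
Different reductions; not equal.


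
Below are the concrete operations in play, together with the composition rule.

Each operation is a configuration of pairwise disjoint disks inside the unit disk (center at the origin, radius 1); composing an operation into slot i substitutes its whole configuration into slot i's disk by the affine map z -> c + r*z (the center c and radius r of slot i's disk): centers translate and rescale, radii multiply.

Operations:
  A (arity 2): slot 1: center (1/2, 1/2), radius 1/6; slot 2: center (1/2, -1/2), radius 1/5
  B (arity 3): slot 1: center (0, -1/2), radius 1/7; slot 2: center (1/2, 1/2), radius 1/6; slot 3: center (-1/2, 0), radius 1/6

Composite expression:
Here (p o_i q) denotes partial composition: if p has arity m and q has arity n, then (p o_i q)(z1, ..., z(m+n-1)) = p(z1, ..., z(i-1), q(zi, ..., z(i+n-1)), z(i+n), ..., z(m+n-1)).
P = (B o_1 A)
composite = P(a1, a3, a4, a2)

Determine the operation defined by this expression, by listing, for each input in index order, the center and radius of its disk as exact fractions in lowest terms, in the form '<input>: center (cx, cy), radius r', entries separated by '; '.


a1: center (1/14, -3/7), radius 1/42; a2: center (-1/2, 0), radius 1/6; a3: center (1/14, -4/7), radius 1/35; a4: center (1/2, 1/2), radius 1/6


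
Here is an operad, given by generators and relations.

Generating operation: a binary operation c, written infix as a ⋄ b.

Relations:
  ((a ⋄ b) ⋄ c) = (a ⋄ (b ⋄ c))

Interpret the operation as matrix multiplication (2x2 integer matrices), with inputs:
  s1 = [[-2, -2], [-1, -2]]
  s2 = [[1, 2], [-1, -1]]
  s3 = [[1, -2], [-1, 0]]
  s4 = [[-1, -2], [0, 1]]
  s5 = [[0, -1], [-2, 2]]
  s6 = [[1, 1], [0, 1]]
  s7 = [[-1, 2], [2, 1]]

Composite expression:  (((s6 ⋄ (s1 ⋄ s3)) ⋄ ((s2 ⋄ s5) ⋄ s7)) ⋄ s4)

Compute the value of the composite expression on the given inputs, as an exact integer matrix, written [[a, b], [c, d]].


[[14, 41], [-2, -3]]


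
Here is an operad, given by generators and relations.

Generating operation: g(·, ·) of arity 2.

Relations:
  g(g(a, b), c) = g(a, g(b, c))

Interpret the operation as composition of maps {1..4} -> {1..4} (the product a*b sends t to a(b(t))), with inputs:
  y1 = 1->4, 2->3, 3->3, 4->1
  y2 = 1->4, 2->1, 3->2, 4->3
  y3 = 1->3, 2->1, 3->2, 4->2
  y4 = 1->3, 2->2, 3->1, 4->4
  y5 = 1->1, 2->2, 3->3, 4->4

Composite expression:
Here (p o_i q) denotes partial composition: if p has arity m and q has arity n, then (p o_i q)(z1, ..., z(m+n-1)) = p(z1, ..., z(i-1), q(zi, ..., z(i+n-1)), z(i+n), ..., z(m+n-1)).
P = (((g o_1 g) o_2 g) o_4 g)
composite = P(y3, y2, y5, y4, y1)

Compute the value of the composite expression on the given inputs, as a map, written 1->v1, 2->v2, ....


1->2, 2->2, 3->2, 4->1

g(y2, y5) = 1->4, 2->1, 3->2, 4->3
g(y3, g(y2, y5)) = 1->2, 2->3, 3->1, 4->2
g(y4, y1) = 1->4, 2->1, 3->1, 4->3
g(g(y3, g(y2, y5)), g(y4, y1)) = 1->2, 2->2, 3->2, 4->1


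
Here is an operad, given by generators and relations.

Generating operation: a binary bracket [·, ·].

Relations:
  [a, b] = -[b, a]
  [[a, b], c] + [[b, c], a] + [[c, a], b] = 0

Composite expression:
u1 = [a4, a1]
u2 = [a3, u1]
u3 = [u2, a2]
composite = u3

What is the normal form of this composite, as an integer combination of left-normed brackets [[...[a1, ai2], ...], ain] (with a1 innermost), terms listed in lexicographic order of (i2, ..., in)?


Left-normed coefficients sit on the a1-initial expansion words.
Composite bracket: [[a3, [a4, a1]], a2]
Each bracket splits as ab - ba, giving 8 signed words (2^3 = 8).
Only words starting with a1 matter:
  from a1a4a3a2, sign +1: term +[[[a1, a4], a3], a2]

[[[a1, a4], a3], a2]


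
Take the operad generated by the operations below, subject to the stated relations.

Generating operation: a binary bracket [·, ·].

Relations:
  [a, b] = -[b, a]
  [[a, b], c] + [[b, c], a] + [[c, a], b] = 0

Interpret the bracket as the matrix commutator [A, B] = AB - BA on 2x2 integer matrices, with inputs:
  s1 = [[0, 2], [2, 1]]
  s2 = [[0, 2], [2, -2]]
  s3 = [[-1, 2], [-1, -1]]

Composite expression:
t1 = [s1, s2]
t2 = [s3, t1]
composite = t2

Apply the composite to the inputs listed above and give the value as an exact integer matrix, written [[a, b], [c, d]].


[s1, s2] = [[0, -6], [6, 0]]
[s3, [s1, s2]] = [[6, 0], [0, -6]]

[[6, 0], [0, -6]]


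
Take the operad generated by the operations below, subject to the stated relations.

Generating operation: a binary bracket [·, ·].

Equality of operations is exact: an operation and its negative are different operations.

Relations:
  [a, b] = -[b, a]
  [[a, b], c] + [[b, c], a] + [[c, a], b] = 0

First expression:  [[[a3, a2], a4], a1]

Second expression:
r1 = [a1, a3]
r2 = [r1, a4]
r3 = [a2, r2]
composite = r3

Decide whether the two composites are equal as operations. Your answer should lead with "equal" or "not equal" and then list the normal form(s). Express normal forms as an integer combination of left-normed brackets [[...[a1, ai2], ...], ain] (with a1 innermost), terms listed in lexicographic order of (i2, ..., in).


The first expression reduces to [[[a1, a2], a3], a4] - [[[a1, a3], a2], a4] - [[[a1, a4], a2], a3] + [[[a1, a4], a3], a2]
The second expression reduces to -[[[a1, a3], a4], a2]
They disagree, so not equal.

not equal; first: [[[a1, a2], a3], a4] - [[[a1, a3], a2], a4] - [[[a1, a4], a2], a3] + [[[a1, a4], a3], a2]; second: -[[[a1, a3], a4], a2]


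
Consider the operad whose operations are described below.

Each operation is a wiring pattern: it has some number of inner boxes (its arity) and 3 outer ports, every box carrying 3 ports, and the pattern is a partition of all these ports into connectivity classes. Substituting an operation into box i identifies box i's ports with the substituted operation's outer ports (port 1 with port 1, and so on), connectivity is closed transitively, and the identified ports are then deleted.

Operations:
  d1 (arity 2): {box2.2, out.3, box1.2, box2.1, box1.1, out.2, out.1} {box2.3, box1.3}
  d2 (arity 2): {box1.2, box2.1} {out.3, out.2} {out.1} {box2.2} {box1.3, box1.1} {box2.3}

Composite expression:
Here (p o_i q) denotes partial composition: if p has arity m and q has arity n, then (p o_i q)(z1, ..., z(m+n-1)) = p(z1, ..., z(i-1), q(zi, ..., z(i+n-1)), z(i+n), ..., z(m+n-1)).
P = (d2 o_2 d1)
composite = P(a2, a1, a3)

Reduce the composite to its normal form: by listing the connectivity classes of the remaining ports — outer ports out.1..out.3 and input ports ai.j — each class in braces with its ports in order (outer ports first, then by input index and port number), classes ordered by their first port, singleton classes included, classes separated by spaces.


{out.1} {out.2, out.3} {a1.1, a1.2, a2.2, a3.1, a3.2} {a1.3, a3.3} {a2.1, a2.3}

Two ports join when wires chain via d2-identified ports.
stage d1: inputs (a1, a3), connectivity {out.1, out.2, out.3, a1.1, a1.2, a3.1, a3.2} {a1.3, a3.3}, out.j its boundary
stage d2: inputs (a2, a1, a3), connectivity {out.1} {out.2, out.3} {a1.1, a1.2, a2.2, a3.1, a3.2} {a1.3, a3.3} {a2.1, a2.3}, out.j its boundary


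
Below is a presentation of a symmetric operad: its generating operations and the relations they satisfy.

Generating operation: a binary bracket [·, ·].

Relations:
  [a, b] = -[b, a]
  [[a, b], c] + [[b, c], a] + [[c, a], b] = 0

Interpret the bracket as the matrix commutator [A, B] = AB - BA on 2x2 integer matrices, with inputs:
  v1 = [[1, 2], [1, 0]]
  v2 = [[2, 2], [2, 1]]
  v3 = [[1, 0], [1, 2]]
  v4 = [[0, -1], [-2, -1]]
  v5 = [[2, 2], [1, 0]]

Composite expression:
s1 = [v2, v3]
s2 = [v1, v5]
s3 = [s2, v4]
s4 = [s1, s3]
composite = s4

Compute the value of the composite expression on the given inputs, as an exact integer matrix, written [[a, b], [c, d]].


[v2, v3] = [[2, 2], [-3, -2]]
[v1, v5] = [[0, -2], [1, 0]]
[[v1, v5], v4] = [[5, 2], [1, -5]]
[[v2, v3], [[v1, v5], v4]] = [[8, -12], [-34, -8]]

[[8, -12], [-34, -8]]


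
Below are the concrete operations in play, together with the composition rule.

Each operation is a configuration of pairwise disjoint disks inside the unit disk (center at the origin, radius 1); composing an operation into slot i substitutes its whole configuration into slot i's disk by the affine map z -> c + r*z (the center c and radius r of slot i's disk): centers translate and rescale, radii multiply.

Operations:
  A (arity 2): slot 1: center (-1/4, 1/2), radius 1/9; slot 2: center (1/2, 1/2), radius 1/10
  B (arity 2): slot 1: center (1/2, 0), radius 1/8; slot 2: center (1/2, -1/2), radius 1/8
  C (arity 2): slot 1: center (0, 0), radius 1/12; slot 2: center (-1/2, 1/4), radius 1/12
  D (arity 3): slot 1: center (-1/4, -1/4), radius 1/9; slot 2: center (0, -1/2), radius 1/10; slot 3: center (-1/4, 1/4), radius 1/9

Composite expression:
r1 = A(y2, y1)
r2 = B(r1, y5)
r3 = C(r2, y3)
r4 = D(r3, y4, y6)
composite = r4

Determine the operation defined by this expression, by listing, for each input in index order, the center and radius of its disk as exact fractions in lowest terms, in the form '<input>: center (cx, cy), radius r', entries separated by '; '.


y1: center (-47/192, -431/1728), radius 1/8640; y2: center (-283/1152, -431/1728), radius 1/7776; y3: center (-11/36, -2/9), radius 1/108; y4: center (0, -1/2), radius 1/10; y5: center (-53/216, -55/216), radius 1/864; y6: center (-1/4, 1/4), radius 1/9


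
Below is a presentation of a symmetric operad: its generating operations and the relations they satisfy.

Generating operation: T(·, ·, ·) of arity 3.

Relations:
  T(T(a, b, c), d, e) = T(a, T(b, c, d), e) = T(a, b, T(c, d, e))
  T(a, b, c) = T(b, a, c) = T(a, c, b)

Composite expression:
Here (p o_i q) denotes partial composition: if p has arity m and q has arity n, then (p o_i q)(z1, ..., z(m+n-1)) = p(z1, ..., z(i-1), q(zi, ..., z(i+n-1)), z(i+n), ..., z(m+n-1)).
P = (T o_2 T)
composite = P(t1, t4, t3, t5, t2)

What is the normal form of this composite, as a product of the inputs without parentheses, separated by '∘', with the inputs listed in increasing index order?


Reordering under T is free, so list the t-inputs canonically.
T(t4, t3, t5) linearizes to t4 ∘ t3 ∘ t5
T(t1, T(t4, t3, t5), t2) linearizes to t1 ∘ t4 ∘ t3 ∘ t5 ∘ t2
reordering the factors by index: t1 ∘ t2 ∘ t3 ∘ t4 ∘ t5

t1 ∘ t2 ∘ t3 ∘ t4 ∘ t5


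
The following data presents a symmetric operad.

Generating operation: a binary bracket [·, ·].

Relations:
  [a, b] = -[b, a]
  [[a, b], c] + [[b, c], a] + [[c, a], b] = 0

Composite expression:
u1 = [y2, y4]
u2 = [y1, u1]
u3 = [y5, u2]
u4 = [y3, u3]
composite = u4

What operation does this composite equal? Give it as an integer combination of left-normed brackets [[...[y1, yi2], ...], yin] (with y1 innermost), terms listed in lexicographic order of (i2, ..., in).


Expand each bracket as ab - ba; the y1-initial words give the coefficients.
Composite bracket: [y3, [y5, [y1, [y2, y4]]]]
Applying ab - ba throughout gives 16 signed words (2^4 = 16).
The y1-initial words carry the normal form:
  from y1y2y4y5y3, sign +1: term +[[[[y1, y2], y4], y5], y3]
  from y1y4y2y5y3, sign -1: term -[[[[y1, y4], y2], y5], y3]

[[[[y1, y2], y4], y5], y3] - [[[[y1, y4], y2], y5], y3]


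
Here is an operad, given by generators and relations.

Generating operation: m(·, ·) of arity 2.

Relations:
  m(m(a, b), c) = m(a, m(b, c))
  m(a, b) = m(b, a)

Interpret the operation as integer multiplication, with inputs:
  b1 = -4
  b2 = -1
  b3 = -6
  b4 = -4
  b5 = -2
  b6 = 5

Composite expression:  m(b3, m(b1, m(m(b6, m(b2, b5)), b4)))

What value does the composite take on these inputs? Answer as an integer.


-960

m(b2, b5) = 2
m(b6, m(b2, b5)) = 10
m(m(b6, m(b2, b5)), b4) = -40
m(b1, m(m(b6, m(b2, b5)), b4)) = 160
m(b3, m(b1, m(m(b6, m(b2, b5)), b4))) = -960


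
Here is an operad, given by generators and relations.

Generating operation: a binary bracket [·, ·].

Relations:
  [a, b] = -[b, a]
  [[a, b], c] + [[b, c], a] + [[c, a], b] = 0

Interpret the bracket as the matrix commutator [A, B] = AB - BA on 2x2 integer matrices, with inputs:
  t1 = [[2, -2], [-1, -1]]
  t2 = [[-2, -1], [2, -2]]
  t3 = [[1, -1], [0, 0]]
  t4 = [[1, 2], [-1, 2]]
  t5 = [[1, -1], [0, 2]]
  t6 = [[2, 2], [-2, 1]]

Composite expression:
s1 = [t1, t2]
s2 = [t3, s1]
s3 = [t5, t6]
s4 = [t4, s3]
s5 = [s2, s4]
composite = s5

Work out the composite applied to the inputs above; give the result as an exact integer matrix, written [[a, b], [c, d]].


[t1, t2] = [[-5, -3], [-6, 5]]
[t3, [t1, t2]] = [[6, -13], [6, -6]]
[t5, t6] = [[2, -1], [-2, -2]]
[t4, [t5, t6]] = [[-5, -7], [-6, 5]]
[[t3, [t1, t2]], [t4, [t5, t6]]] = [[120, -214], [12, -120]]

[[120, -214], [12, -120]]


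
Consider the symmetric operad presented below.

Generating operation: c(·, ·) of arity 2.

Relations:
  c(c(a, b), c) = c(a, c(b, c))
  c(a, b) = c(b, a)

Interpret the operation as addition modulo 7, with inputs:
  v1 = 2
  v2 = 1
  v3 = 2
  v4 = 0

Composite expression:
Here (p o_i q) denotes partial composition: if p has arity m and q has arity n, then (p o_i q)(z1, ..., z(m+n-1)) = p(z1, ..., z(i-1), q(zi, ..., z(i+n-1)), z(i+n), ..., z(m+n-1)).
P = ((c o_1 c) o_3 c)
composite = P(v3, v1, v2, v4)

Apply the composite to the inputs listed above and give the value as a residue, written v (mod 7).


c(v3, v1) = 4
c(v2, v4) = 1
c(c(v3, v1), c(v2, v4)) = 5

5 (mod 7)


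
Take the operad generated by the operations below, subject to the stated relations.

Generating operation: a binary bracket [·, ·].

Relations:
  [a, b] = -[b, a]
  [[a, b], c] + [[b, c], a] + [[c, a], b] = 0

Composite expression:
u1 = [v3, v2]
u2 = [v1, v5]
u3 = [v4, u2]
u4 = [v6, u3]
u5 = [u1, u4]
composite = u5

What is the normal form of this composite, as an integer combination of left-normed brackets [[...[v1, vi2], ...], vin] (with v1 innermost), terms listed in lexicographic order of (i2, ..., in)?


[[[[[v1, v5], v4], v6], v2], v3] - [[[[[v1, v5], v4], v6], v3], v2]

In the tensor algebra, words opening v1 carry the v1-anchored form.
Composite bracket: [[v3, v2], [v6, [v4, [v1, v5]]]]
Each bracket splits as ab - ba, giving 32 signed words (2^5 = 32).
Only words starting with v1 matter:
  the word v1v5v4v6v2v3 carries sign +1 and contributes +[[[[[v1, v5], v4], v6], v2], v3]
  the word v1v5v4v6v3v2 carries sign -1 and contributes -[[[[[v1, v5], v4], v6], v3], v2]


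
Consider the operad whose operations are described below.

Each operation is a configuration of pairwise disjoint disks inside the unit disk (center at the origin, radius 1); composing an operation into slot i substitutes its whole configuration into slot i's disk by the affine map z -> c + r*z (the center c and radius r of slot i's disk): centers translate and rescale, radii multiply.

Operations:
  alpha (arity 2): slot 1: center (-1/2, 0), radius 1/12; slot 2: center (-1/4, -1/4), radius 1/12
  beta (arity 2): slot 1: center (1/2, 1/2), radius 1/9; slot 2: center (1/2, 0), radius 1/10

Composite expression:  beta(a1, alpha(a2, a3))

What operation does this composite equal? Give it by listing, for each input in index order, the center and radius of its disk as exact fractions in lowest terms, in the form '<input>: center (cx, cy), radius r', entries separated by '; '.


Below beta, radii multiply path by path; the a-disk centers shift.
tracing a1 down its 1-map path: center (1/2, 1/2), radius 1/9
tracing a2 down its 2-map path: center (9/20, 0), radius 1/120
tracing a3 down its 2-map path: center (19/40, -1/40), radius 1/120

a1: center (1/2, 1/2), radius 1/9; a2: center (9/20, 0), radius 1/120; a3: center (19/40, -1/40), radius 1/120


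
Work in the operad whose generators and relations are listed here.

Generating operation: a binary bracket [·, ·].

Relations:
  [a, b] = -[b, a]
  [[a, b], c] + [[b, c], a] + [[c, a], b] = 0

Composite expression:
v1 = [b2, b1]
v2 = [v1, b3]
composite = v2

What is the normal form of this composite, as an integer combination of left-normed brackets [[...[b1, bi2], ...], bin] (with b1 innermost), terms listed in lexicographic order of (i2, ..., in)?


Skip Jacobi rewriting: expand, keep b1-initial words, read off terms.
Composite bracket: [[b2, b1], b3]
Full expansion: 4 signed words from ab - ba (2^2 = 4).
The b1-initial words carry the normal form:
  b1b2b3 (sign -1) contributes -[[b1, b2], b3]

-[[b1, b2], b3]


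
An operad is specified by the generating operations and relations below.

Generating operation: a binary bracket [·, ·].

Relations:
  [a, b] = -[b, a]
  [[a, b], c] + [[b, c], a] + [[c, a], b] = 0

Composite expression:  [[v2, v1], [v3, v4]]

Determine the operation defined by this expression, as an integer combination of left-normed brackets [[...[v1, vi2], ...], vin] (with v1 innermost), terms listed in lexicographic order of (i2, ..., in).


A multilinear Lie element is pinned by v1-initial words (v1 innermost).
Composite bracket: [[v2, v1], [v3, v4]]
The bracket unfolds into 8 signed words via [a, b] = ab - ba (2^3 = 8).
Words beginning with v1 determine it all:
  sign of v1v2v3v4 is -1, so it contributes -[[[v1, v2], v3], v4]
  sign of v1v2v4v3 is +1, so it contributes +[[[v1, v2], v4], v3]

-[[[v1, v2], v3], v4] + [[[v1, v2], v4], v3]


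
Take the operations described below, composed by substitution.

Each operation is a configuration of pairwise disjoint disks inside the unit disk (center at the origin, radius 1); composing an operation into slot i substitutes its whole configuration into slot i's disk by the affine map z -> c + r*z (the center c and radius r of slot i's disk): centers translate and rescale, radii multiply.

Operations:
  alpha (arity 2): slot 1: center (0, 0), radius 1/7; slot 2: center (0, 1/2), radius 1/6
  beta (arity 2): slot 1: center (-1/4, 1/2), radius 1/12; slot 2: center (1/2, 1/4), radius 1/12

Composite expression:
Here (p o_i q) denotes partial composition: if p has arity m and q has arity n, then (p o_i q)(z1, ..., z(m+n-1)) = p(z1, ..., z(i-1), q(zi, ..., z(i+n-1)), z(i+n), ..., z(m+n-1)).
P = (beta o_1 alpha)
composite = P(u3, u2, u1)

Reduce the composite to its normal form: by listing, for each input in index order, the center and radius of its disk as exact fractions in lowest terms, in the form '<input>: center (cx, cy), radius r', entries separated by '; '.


Nesting under beta composes maps z -> c + r*z down each u-path.
input u3: composing its 2 substitution steps yields center (-1/4, 1/2), radius 1/84
input u2: composing its 2 substitution steps yields center (-1/4, 13/24), radius 1/72
input u1: composing its 1 substitution step yields center (1/2, 1/4), radius 1/12

u1: center (1/2, 1/4), radius 1/12; u2: center (-1/4, 13/24), radius 1/72; u3: center (-1/4, 1/2), radius 1/84


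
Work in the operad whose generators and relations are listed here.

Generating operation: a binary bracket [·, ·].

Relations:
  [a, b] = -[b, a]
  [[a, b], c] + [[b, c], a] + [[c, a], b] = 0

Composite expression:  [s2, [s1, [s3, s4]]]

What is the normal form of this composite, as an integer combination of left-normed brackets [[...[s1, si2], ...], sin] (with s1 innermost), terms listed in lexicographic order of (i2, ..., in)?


Antisymmetry and Jacobi reduce to s1-anchored left-normed brackets.
Composite bracket: [s2, [s1, [s3, s4]]]
Under [a, b] = ab - ba we get 8 signed associative words (2^3 = 8).
Coefficients come from the s1-initial words:
  the word s1s3s4s2 carries sign -1 and contributes -[[[s1, s3], s4], s2]
  the word s1s4s3s2 carries sign +1 and contributes +[[[s1, s4], s3], s2]

-[[[s1, s3], s4], s2] + [[[s1, s4], s3], s2]


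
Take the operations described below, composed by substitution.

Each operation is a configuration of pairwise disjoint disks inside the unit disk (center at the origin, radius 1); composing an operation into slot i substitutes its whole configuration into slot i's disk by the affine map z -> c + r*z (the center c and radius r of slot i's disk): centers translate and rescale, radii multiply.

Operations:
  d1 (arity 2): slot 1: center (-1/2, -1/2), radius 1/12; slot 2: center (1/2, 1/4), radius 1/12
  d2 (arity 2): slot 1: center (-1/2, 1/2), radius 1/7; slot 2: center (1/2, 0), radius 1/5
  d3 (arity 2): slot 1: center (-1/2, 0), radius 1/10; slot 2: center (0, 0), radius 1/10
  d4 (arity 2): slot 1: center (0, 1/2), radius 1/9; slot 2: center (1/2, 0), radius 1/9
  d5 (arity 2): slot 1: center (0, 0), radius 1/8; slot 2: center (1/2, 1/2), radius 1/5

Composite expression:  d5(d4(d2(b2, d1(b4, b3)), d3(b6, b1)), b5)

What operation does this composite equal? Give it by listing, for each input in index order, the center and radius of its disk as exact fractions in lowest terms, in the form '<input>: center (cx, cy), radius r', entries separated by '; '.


b1: center (1/16, 0), radius 1/720; b2: center (-1/144, 5/72), radius 1/504; b3: center (1/120, 91/1440), radius 1/4320; b4: center (1/180, 11/180), radius 1/4320; b5: center (1/2, 1/2), radius 1/5; b6: center (1/18, 0), radius 1/720

Only the slot chain above each b matters under d5; compose those maps.
b2: after 3 affine steps, its disk has center (-1/144, 5/72), radius 1/504
b4: after 4 affine steps, its disk has center (1/180, 11/180), radius 1/4320
b3: after 4 affine steps, its disk has center (1/120, 91/1440), radius 1/4320
b6: after 3 affine steps, its disk has center (1/18, 0), radius 1/720
b1: after 3 affine steps, its disk has center (1/16, 0), radius 1/720
b5: after 1 affine step, its disk has center (1/2, 1/2), radius 1/5


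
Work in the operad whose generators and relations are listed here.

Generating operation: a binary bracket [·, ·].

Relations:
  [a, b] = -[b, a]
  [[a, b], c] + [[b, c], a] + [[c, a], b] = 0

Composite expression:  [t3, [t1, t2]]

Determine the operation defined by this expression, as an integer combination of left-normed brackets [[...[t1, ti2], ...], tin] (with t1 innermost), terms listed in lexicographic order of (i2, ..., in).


Expand each bracket as ab - ba; the t1-initial words give the coefficients.
Composite bracket: [t3, [t1, t2]]
Full expansion: 4 signed words from ab - ba (2^2 = 4).
Collect the words opening with t1:
  the word t1t2t3 carries sign -1 and contributes -[[t1, t2], t3]

-[[t1, t2], t3]


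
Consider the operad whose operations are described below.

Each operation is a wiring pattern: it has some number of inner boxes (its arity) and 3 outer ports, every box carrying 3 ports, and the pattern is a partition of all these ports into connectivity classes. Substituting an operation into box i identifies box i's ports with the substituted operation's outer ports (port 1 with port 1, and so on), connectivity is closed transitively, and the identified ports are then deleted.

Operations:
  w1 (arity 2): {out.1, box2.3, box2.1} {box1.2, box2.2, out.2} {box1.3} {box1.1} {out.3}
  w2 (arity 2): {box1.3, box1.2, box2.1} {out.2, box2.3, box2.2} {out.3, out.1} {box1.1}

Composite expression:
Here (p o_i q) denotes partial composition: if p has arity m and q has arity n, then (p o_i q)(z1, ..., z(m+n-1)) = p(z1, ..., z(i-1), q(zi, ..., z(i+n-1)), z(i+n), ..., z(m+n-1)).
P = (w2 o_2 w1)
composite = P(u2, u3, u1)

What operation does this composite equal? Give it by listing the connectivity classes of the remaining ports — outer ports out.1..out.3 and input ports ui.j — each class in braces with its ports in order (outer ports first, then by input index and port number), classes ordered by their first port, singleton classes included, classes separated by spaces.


{out.1, out.3} {out.2, u1.2, u3.2} {u1.1, u1.3, u2.2, u2.3} {u2.1} {u3.1} {u3.3}


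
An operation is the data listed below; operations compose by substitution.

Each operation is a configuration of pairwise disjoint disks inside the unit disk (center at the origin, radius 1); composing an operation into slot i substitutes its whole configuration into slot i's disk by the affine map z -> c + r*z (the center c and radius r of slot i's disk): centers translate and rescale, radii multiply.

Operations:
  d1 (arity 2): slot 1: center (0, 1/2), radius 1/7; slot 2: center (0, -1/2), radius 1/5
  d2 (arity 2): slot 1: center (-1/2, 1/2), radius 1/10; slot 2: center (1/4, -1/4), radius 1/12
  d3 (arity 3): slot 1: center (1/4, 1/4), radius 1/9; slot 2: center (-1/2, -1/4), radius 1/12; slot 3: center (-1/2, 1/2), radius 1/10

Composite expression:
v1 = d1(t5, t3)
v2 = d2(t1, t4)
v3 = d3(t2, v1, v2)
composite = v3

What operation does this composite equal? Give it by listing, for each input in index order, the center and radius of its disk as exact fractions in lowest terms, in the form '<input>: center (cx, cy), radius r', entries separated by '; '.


Each t-disk chains the slot maps above it in d3; radii multiply.
t2: after 1 affine step, its disk has center (1/4, 1/4), radius 1/9
t5: after 2 affine steps, its disk has center (-1/2, -5/24), radius 1/84
t3: after 2 affine steps, its disk has center (-1/2, -7/24), radius 1/60
t1: after 2 affine steps, its disk has center (-11/20, 11/20), radius 1/100
t4: after 2 affine steps, its disk has center (-19/40, 19/40), radius 1/120

t1: center (-11/20, 11/20), radius 1/100; t2: center (1/4, 1/4), radius 1/9; t3: center (-1/2, -7/24), radius 1/60; t4: center (-19/40, 19/40), radius 1/120; t5: center (-1/2, -5/24), radius 1/84


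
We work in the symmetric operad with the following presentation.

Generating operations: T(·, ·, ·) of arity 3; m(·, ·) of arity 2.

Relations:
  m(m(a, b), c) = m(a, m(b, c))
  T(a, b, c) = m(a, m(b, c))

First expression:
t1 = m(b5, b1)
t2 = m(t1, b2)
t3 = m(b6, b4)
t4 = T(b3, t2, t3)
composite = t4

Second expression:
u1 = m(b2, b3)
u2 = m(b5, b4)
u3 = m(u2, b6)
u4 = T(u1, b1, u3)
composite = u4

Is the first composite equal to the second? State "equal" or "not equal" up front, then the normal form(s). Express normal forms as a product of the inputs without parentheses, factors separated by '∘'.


In normal form, the first expression is b3 ∘ b5 ∘ b1 ∘ b2 ∘ b6 ∘ b4
In normal form, the second expression is b2 ∘ b3 ∘ b1 ∘ b5 ∘ b4 ∘ b6
Distinct normal forms: not equal.

not equal; first: b3 ∘ b5 ∘ b1 ∘ b2 ∘ b6 ∘ b4; second: b2 ∘ b3 ∘ b1 ∘ b5 ∘ b4 ∘ b6
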